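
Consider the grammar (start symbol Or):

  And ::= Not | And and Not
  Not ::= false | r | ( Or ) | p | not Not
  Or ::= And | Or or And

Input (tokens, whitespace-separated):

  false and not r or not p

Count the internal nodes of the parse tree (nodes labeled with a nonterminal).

10

[Or [Or [And [And [Not false]] and [Not not [Not r]]]] or [And [Not not [Not p]]]]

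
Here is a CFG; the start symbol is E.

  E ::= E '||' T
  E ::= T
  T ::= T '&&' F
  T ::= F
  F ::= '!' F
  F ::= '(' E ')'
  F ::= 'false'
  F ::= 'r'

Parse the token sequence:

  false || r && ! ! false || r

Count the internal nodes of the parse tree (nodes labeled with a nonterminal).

13

[E [E [E [T [F false]]] || [T [T [F r]] && [F ! [F ! [F false]]]]] || [T [F r]]]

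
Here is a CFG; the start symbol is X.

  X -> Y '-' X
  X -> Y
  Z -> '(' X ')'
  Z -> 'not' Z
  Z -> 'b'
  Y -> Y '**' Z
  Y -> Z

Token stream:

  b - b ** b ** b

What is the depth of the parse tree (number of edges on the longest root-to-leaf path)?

[X [Y [Z b]] - [X [Y [Y [Y [Z b]] ** [Z b]] ** [Z b]]]]

6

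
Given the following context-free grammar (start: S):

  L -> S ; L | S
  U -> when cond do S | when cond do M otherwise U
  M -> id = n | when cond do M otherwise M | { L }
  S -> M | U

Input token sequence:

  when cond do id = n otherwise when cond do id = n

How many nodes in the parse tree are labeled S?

[S [U when cond do [M id = n] otherwise [U when cond do [S [M id = n]]]]]

2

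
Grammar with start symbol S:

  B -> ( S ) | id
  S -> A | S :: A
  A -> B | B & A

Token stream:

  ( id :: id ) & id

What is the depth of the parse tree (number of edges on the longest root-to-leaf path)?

7

[S [A [B ( [S [S [A [B id]]] :: [A [B id]]] )] & [A [B id]]]]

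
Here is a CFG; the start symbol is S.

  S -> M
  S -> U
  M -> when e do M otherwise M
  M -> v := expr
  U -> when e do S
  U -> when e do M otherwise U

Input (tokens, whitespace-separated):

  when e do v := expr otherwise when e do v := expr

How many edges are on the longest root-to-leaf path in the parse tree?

5

[S [U when e do [M v := expr] otherwise [U when e do [S [M v := expr]]]]]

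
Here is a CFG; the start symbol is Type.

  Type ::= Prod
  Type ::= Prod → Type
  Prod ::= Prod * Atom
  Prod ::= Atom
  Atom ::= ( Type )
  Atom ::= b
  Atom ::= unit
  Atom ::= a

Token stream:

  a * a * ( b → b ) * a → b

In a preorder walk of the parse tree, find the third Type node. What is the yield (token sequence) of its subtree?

[Type [Prod [Prod [Prod [Prod [Atom a]] * [Atom a]] * [Atom ( [Type [Prod [Atom b]] → [Type [Prod [Atom b]]]] )]] * [Atom a]] → [Type [Prod [Atom b]]]]

b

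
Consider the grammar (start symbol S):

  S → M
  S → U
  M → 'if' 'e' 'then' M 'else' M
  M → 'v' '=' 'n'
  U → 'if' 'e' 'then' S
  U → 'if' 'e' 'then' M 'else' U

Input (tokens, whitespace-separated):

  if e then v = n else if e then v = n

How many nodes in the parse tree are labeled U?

2

[S [U if e then [M v = n] else [U if e then [S [M v = n]]]]]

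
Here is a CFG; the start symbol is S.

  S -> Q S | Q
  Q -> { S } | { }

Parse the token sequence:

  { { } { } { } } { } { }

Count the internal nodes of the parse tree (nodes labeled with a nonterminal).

[S [Q { [S [Q { }] [S [Q { }] [S [Q { }]]]] }] [S [Q { }] [S [Q { }]]]]

12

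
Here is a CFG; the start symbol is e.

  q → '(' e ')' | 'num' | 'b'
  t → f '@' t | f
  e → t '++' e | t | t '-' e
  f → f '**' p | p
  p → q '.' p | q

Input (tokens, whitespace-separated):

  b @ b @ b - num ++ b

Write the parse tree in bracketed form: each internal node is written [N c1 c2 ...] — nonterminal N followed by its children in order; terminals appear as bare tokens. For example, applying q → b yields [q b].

[e [t [f [p [q b]]] @ [t [f [p [q b]]] @ [t [f [p [q b]]]]]] - [e [t [f [p [q num]]]] ++ [e [t [f [p [q b]]]]]]]

e
t - e
f @ t - e
p @ t - e
q @ t - e
b @ t - e
b @ f @ t - e
b @ p @ t - e
b @ q @ t - e
b @ b @ t - e
b @ b @ f - e
b @ b @ p - e
b @ b @ q - e
b @ b @ b - e
b @ b @ b - t ++ e
b @ b @ b - f ++ e
b @ b @ b - p ++ e
b @ b @ b - q ++ e
b @ b @ b - num ++ e
b @ b @ b - num ++ t
b @ b @ b - num ++ f
b @ b @ b - num ++ p
b @ b @ b - num ++ q
b @ b @ b - num ++ b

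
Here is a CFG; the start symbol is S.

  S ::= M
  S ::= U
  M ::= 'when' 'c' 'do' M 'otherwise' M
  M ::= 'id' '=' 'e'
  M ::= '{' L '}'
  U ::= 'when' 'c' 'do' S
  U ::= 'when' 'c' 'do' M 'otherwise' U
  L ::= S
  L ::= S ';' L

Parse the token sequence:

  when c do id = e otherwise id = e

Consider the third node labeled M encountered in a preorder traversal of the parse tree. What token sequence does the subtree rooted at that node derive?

[S [M when c do [M id = e] otherwise [M id = e]]]

id = e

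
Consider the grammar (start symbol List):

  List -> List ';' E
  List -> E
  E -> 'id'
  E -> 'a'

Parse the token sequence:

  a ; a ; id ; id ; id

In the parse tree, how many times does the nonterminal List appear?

[List [List [List [List [List [E a]] ; [E a]] ; [E id]] ; [E id]] ; [E id]]

5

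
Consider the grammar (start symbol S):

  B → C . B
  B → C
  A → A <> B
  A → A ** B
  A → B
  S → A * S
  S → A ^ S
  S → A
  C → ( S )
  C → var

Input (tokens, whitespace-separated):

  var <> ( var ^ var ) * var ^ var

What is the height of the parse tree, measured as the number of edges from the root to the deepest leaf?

[S [A [A [B [C var]]] <> [B [C ( [S [A [B [C var]]] ^ [S [A [B [C var]]]]] )]]] * [S [A [B [C var]]] ^ [S [A [B [C var]]]]]]

9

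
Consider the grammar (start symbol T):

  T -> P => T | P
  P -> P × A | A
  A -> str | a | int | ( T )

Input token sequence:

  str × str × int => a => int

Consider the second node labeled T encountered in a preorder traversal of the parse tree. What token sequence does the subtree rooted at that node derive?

[T [P [P [P [A str]] × [A str]] × [A int]] => [T [P [A a]] => [T [P [A int]]]]]

a => int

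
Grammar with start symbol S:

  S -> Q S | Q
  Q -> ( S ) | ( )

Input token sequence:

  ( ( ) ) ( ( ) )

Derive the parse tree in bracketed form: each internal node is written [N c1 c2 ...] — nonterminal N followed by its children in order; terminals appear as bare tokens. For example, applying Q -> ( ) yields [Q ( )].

S
Q S
( S ) S
( Q ) S
( ( ) ) S
( ( ) ) Q
( ( ) ) ( S )
( ( ) ) ( Q )
( ( ) ) ( ( ) )

[S [Q ( [S [Q ( )]] )] [S [Q ( [S [Q ( )]] )]]]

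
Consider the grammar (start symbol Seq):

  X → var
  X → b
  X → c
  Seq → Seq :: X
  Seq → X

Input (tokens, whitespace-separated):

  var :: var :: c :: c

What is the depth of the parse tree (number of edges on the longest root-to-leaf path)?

[Seq [Seq [Seq [Seq [X var]] :: [X var]] :: [X c]] :: [X c]]

5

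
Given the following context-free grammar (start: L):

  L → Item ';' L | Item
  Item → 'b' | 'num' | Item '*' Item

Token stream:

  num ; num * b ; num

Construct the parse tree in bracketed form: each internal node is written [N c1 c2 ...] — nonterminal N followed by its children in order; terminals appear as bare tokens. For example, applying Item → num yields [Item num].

[L [Item num] ; [L [Item [Item num] * [Item b]] ; [L [Item num]]]]

L
Item ; L
num ; L
num ; Item ; L
num ; Item * Item ; L
num ; num * Item ; L
num ; num * b ; L
num ; num * b ; Item
num ; num * b ; num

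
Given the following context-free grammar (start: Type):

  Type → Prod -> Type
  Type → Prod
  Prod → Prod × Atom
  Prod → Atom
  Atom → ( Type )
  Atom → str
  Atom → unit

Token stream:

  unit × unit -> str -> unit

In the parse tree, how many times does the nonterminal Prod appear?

[Type [Prod [Prod [Atom unit]] × [Atom unit]] -> [Type [Prod [Atom str]] -> [Type [Prod [Atom unit]]]]]

4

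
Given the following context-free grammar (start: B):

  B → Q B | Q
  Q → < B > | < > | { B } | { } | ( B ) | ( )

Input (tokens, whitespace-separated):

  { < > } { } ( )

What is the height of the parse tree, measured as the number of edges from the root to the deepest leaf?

4

[B [Q { [B [Q < >]] }] [B [Q { }] [B [Q ( )]]]]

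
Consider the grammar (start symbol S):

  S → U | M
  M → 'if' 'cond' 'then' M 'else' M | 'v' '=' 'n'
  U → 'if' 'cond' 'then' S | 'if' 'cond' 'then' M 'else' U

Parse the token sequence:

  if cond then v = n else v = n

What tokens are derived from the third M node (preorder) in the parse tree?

[S [M if cond then [M v = n] else [M v = n]]]

v = n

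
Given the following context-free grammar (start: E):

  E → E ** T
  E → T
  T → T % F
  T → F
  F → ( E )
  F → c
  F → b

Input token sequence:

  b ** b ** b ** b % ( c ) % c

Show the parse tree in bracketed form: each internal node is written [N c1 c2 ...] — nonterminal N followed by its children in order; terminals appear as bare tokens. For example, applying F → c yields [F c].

[E [E [E [E [T [F b]]] ** [T [F b]]] ** [T [F b]]] ** [T [T [T [F b]] % [F ( [E [T [F c]]] )]] % [F c]]]

E
E ** T
E ** T ** T
E ** T ** T ** T
T ** T ** T ** T
F ** T ** T ** T
b ** T ** T ** T
b ** F ** T ** T
b ** b ** T ** T
b ** b ** F ** T
b ** b ** b ** T
b ** b ** b ** T % F
b ** b ** b ** T % F % F
b ** b ** b ** F % F % F
b ** b ** b ** b % F % F
b ** b ** b ** b % ( E ) % F
b ** b ** b ** b % ( T ) % F
b ** b ** b ** b % ( F ) % F
b ** b ** b ** b % ( c ) % F
b ** b ** b ** b % ( c ) % c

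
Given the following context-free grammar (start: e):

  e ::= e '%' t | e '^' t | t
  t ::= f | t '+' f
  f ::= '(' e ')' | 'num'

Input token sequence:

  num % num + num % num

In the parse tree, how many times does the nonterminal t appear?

[e [e [e [t [f num]]] % [t [t [f num]] + [f num]]] % [t [f num]]]

4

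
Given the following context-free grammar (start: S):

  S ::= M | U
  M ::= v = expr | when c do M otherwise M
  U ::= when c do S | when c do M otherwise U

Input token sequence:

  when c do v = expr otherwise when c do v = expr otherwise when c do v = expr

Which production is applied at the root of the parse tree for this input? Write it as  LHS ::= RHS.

S ::= U

[S [U when c do [M v = expr] otherwise [U when c do [M v = expr] otherwise [U when c do [S [M v = expr]]]]]]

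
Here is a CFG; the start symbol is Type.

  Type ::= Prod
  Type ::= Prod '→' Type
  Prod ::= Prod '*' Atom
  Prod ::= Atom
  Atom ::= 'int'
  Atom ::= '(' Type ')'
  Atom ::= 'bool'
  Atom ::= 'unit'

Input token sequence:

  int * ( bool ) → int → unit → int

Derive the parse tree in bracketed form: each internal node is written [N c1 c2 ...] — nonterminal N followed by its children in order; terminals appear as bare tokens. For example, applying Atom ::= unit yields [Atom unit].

Type
Prod → Type
Prod * Atom → Type
Atom * Atom → Type
int * Atom → Type
int * ( Type ) → Type
int * ( Prod ) → Type
int * ( Atom ) → Type
int * ( bool ) → Type
int * ( bool ) → Prod → Type
int * ( bool ) → Atom → Type
int * ( bool ) → int → Type
int * ( bool ) → int → Prod → Type
int * ( bool ) → int → Atom → Type
int * ( bool ) → int → unit → Type
int * ( bool ) → int → unit → Prod
int * ( bool ) → int → unit → Atom
int * ( bool ) → int → unit → int

[Type [Prod [Prod [Atom int]] * [Atom ( [Type [Prod [Atom bool]]] )]] → [Type [Prod [Atom int]] → [Type [Prod [Atom unit]] → [Type [Prod [Atom int]]]]]]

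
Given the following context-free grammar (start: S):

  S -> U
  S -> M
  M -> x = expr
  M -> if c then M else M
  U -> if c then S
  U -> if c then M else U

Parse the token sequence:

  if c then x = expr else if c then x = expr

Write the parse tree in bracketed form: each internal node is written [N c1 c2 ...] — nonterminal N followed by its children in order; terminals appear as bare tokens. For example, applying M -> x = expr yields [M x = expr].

[S [U if c then [M x = expr] else [U if c then [S [M x = expr]]]]]

S
U
if c then M else U
if c then x = expr else U
if c then x = expr else if c then S
if c then x = expr else if c then M
if c then x = expr else if c then x = expr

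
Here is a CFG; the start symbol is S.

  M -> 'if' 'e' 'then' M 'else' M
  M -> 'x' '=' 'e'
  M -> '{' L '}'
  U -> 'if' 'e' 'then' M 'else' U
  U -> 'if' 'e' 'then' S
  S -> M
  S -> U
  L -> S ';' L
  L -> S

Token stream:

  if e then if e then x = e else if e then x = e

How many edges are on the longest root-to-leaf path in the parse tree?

[S [U if e then [S [U if e then [M x = e] else [U if e then [S [M x = e]]]]]]]

7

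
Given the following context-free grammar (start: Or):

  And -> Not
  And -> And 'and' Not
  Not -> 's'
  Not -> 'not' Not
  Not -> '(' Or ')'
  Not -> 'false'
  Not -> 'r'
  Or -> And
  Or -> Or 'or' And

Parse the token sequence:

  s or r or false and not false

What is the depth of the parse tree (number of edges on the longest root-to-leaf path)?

[Or [Or [Or [And [Not s]]] or [And [Not r]]] or [And [And [Not false]] and [Not not [Not false]]]]

5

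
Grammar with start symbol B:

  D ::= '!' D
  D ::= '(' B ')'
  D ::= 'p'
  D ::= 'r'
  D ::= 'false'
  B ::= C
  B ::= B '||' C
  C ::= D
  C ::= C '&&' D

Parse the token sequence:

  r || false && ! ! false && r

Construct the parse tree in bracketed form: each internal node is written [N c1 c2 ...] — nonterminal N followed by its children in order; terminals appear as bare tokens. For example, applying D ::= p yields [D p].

[B [B [C [D r]]] || [C [C [C [D false]] && [D ! [D ! [D false]]]] && [D r]]]

B
B || C
C || C
D || C
r || C
r || C && D
r || C && D && D
r || D && D && D
r || false && D && D
r || false && ! D && D
r || false && ! ! D && D
r || false && ! ! false && D
r || false && ! ! false && r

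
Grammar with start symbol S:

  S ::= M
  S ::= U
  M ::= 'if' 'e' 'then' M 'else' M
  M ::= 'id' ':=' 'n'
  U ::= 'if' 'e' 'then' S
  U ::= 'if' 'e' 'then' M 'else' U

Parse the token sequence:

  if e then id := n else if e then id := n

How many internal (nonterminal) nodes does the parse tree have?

6

[S [U if e then [M id := n] else [U if e then [S [M id := n]]]]]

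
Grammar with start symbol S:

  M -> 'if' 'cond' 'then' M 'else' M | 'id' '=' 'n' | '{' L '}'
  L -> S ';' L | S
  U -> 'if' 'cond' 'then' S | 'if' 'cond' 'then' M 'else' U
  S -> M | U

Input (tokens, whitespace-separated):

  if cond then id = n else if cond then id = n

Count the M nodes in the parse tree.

[S [U if cond then [M id = n] else [U if cond then [S [M id = n]]]]]

2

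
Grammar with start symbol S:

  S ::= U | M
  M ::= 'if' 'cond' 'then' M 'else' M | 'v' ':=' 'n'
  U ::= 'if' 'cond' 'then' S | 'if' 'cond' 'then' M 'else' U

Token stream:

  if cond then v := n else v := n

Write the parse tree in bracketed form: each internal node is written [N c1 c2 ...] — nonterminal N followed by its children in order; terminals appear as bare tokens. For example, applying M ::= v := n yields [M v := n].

[S [M if cond then [M v := n] else [M v := n]]]

S
M
if cond then M else M
if cond then v := n else M
if cond then v := n else v := n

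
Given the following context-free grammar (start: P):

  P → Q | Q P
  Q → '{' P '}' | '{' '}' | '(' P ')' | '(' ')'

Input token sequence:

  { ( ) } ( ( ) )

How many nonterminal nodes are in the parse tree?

8

[P [Q { [P [Q ( )]] }] [P [Q ( [P [Q ( )]] )]]]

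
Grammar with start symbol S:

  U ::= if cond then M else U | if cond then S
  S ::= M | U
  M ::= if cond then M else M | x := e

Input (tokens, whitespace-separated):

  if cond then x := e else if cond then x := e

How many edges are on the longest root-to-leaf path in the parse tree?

[S [U if cond then [M x := e] else [U if cond then [S [M x := e]]]]]

5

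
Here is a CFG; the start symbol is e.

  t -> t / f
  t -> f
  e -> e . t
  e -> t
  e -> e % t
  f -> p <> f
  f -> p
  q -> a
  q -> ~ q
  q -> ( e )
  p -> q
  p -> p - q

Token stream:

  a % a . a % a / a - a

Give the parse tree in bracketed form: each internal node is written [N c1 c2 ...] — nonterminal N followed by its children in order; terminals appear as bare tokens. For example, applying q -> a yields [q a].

[e [e [e [e [t [f [p [q a]]]]] % [t [f [p [q a]]]]] . [t [f [p [q a]]]]] % [t [t [f [p [q a]]]] / [f [p [p [q a]] - [q a]]]]]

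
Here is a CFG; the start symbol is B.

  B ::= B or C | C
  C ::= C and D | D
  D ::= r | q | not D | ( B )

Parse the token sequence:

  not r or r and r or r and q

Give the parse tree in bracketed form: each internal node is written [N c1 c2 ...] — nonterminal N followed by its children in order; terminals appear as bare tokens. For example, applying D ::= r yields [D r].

[B [B [B [C [D not [D r]]]] or [C [C [D r]] and [D r]]] or [C [C [D r]] and [D q]]]

B
B or C
B or C or C
C or C or C
D or C or C
not D or C or C
not r or C or C
not r or C and D or C
not r or D and D or C
not r or r and D or C
not r or r and r or C
not r or r and r or C and D
not r or r and r or D and D
not r or r and r or r and D
not r or r and r or r and q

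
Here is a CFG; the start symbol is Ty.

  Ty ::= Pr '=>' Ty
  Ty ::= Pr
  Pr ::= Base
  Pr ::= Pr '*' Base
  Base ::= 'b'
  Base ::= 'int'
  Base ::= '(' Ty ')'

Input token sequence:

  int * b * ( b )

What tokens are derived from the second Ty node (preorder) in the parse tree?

[Ty [Pr [Pr [Pr [Base int]] * [Base b]] * [Base ( [Ty [Pr [Base b]]] )]]]

b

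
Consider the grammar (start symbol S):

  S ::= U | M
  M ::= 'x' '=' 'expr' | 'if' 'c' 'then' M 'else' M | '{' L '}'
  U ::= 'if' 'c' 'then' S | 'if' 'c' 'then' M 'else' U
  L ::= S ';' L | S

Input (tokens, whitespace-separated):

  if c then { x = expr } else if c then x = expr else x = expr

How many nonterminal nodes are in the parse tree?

9

[S [M if c then [M { [L [S [M x = expr]]] }] else [M if c then [M x = expr] else [M x = expr]]]]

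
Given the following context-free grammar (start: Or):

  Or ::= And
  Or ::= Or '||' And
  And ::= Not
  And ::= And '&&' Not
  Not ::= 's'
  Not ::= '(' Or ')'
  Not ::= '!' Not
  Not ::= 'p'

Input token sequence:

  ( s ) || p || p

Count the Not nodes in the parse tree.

4

[Or [Or [Or [And [Not ( [Or [And [Not s]]] )]]] || [And [Not p]]] || [And [Not p]]]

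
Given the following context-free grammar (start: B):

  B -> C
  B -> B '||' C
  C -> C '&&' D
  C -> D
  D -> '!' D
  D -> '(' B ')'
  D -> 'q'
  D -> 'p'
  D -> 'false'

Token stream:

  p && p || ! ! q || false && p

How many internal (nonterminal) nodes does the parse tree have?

15

[B [B [B [C [C [D p]] && [D p]]] || [C [D ! [D ! [D q]]]]] || [C [C [D false]] && [D p]]]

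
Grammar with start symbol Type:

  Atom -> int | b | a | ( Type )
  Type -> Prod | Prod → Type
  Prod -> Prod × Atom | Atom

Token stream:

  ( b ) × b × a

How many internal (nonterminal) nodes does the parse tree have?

[Type [Prod [Prod [Prod [Atom ( [Type [Prod [Atom b]]] )]] × [Atom b]] × [Atom a]]]

10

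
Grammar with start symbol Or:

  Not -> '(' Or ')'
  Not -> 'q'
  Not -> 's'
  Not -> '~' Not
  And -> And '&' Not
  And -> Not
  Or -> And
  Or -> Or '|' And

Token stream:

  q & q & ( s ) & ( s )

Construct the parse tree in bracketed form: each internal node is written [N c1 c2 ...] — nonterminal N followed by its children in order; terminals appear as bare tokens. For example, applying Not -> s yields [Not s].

Or
And
And & Not
And & Not & Not
And & Not & Not & Not
Not & Not & Not & Not
q & Not & Not & Not
q & q & Not & Not
q & q & ( Or ) & Not
q & q & ( And ) & Not
q & q & ( Not ) & Not
q & q & ( s ) & Not
q & q & ( s ) & ( Or )
q & q & ( s ) & ( And )
q & q & ( s ) & ( Not )
q & q & ( s ) & ( s )

[Or [And [And [And [And [Not q]] & [Not q]] & [Not ( [Or [And [Not s]]] )]] & [Not ( [Or [And [Not s]]] )]]]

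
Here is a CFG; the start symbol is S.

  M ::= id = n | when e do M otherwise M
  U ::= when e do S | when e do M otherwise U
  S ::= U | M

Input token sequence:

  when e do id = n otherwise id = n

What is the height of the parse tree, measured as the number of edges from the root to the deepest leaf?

[S [M when e do [M id = n] otherwise [M id = n]]]

3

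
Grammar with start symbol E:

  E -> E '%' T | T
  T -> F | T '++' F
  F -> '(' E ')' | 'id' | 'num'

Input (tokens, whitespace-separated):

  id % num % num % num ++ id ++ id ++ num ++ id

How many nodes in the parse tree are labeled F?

[E [E [E [E [T [F id]]] % [T [F num]]] % [T [F num]]] % [T [T [T [T [T [F num]] ++ [F id]] ++ [F id]] ++ [F num]] ++ [F id]]]

8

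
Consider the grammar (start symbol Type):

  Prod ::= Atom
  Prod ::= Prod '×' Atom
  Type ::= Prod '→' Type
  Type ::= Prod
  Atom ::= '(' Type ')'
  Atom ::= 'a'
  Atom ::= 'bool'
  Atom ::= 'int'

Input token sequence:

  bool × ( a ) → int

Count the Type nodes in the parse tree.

[Type [Prod [Prod [Atom bool]] × [Atom ( [Type [Prod [Atom a]]] )]] → [Type [Prod [Atom int]]]]

3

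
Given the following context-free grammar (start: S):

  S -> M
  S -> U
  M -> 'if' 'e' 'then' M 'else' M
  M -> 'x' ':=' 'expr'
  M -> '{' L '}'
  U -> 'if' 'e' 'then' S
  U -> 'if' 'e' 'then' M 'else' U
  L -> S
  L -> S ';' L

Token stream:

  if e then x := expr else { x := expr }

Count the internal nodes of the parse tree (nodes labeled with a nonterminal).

7

[S [M if e then [M x := expr] else [M { [L [S [M x := expr]]] }]]]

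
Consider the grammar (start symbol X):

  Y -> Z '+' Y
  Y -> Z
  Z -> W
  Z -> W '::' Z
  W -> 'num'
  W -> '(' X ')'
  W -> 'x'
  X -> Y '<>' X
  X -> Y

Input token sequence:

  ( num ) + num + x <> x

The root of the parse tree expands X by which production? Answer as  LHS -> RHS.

X -> Y '<>' X

[X [Y [Z [W ( [X [Y [Z [W num]]]] )]] + [Y [Z [W num]] + [Y [Z [W x]]]]] <> [X [Y [Z [W x]]]]]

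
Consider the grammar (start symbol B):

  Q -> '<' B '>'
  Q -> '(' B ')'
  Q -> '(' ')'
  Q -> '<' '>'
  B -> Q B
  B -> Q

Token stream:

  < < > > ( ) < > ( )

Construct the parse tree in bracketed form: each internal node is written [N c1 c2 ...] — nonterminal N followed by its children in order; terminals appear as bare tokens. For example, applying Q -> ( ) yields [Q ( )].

B
Q B
< B > B
< Q > B
< < > > B
< < > > Q B
< < > > ( ) B
< < > > ( ) Q B
< < > > ( ) < > B
< < > > ( ) < > Q
< < > > ( ) < > ( )

[B [Q < [B [Q < >]] >] [B [Q ( )] [B [Q < >] [B [Q ( )]]]]]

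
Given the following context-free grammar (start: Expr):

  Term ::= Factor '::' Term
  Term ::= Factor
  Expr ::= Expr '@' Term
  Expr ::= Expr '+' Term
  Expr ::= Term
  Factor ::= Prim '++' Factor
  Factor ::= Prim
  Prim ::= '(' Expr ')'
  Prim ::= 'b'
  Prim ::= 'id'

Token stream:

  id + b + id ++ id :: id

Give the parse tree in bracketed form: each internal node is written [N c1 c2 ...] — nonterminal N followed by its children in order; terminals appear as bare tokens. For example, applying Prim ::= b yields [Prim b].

[Expr [Expr [Expr [Term [Factor [Prim id]]]] + [Term [Factor [Prim b]]]] + [Term [Factor [Prim id] ++ [Factor [Prim id]]] :: [Term [Factor [Prim id]]]]]

Expr
Expr + Term
Expr + Term + Term
Term + Term + Term
Factor + Term + Term
Prim + Term + Term
id + Term + Term
id + Factor + Term
id + Prim + Term
id + b + Term
id + b + Factor :: Term
id + b + Prim ++ Factor :: Term
id + b + id ++ Factor :: Term
id + b + id ++ Prim :: Term
id + b + id ++ id :: Term
id + b + id ++ id :: Factor
id + b + id ++ id :: Prim
id + b + id ++ id :: id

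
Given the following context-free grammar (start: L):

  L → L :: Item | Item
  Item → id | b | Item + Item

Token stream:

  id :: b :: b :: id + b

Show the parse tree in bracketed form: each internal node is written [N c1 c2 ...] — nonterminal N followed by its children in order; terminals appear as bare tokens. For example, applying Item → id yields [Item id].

L
L :: Item
L :: Item :: Item
L :: Item :: Item :: Item
Item :: Item :: Item :: Item
id :: Item :: Item :: Item
id :: b :: Item :: Item
id :: b :: b :: Item
id :: b :: b :: Item + Item
id :: b :: b :: id + Item
id :: b :: b :: id + b

[L [L [L [L [Item id]] :: [Item b]] :: [Item b]] :: [Item [Item id] + [Item b]]]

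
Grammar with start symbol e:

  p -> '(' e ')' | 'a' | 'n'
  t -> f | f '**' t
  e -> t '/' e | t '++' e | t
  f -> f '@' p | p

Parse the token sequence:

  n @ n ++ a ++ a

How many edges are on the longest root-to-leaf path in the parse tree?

6

[e [t [f [f [p n]] @ [p n]]] ++ [e [t [f [p a]]] ++ [e [t [f [p a]]]]]]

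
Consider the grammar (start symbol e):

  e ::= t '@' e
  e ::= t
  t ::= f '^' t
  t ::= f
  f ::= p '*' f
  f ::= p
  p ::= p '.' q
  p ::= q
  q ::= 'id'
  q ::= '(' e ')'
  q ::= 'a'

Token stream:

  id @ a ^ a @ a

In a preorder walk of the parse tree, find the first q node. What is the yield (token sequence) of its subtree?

[e [t [f [p [q id]]]] @ [e [t [f [p [q a]]] ^ [t [f [p [q a]]]]] @ [e [t [f [p [q a]]]]]]]

id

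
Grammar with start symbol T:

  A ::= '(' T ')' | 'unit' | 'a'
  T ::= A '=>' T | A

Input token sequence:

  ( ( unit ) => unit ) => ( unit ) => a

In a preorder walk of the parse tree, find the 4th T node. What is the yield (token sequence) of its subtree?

[T [A ( [T [A ( [T [A unit]] )] => [T [A unit]]] )] => [T [A ( [T [A unit]] )] => [T [A a]]]]

unit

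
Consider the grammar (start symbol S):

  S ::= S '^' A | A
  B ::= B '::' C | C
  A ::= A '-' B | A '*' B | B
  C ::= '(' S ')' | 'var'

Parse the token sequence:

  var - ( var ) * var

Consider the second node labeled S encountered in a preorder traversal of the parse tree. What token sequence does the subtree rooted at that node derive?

var

[S [A [A [A [B [C var]]] - [B [C ( [S [A [B [C var]]]] )]]] * [B [C var]]]]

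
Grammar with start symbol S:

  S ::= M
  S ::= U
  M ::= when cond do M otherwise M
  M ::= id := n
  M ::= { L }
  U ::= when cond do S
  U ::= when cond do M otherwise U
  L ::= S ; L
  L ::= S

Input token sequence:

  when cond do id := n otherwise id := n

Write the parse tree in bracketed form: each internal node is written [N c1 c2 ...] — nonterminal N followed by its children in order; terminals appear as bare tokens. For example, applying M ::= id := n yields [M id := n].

S
M
when cond do M otherwise M
when cond do id := n otherwise M
when cond do id := n otherwise id := n

[S [M when cond do [M id := n] otherwise [M id := n]]]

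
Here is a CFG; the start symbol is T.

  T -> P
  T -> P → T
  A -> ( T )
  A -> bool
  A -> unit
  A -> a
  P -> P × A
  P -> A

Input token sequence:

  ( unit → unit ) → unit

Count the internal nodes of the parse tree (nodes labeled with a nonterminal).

12

[T [P [A ( [T [P [A unit]] → [T [P [A unit]]]] )]] → [T [P [A unit]]]]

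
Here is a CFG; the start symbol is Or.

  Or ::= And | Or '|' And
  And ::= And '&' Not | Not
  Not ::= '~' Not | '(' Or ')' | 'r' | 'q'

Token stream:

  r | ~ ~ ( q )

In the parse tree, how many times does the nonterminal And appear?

3

[Or [Or [And [Not r]]] | [And [Not ~ [Not ~ [Not ( [Or [And [Not q]]] )]]]]]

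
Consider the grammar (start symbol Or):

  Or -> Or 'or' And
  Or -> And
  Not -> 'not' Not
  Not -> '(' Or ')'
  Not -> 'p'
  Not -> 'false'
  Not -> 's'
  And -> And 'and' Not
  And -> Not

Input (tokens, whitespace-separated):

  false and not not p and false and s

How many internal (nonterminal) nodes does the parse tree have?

[Or [And [And [And [And [Not false]] and [Not not [Not not [Not p]]]] and [Not false]] and [Not s]]]

11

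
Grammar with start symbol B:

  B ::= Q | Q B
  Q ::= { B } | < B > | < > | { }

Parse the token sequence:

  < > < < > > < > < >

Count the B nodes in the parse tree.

[B [Q < >] [B [Q < [B [Q < >]] >] [B [Q < >] [B [Q < >]]]]]

5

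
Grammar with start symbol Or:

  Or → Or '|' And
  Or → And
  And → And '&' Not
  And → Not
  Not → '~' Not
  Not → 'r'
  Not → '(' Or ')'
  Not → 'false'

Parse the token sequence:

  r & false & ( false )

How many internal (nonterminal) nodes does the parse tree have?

10

[Or [And [And [And [Not r]] & [Not false]] & [Not ( [Or [And [Not false]]] )]]]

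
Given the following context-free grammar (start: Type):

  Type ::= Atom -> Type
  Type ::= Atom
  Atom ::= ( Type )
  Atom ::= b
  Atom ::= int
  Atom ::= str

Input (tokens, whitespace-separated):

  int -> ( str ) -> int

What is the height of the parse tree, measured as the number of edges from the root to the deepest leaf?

[Type [Atom int] -> [Type [Atom ( [Type [Atom str]] )] -> [Type [Atom int]]]]

5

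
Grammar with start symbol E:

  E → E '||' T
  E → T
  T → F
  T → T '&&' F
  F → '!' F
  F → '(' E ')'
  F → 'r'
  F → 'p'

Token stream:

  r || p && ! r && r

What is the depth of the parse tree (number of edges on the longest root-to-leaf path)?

[E [E [T [F r]]] || [T [T [T [F p]] && [F ! [F r]]] && [F r]]]

5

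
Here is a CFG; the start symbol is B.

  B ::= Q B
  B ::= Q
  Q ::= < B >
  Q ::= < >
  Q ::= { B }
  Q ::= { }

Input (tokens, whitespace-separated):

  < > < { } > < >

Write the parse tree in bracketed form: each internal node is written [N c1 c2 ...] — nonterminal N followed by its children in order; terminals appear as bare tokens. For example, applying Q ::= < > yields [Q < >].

[B [Q < >] [B [Q < [B [Q { }]] >] [B [Q < >]]]]

B
Q B
< > B
< > Q B
< > < B > B
< > < Q > B
< > < { } > B
< > < { } > Q
< > < { } > < >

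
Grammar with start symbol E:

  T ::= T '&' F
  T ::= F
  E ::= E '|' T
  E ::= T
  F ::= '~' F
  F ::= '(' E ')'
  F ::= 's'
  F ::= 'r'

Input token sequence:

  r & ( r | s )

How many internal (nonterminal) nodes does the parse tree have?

[E [T [T [F r]] & [F ( [E [E [T [F r]]] | [T [F s]]] )]]]

11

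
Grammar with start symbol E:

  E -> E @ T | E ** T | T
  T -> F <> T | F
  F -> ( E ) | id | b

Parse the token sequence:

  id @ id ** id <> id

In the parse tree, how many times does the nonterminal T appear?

4

[E [E [E [T [F id]]] @ [T [F id]]] ** [T [F id] <> [T [F id]]]]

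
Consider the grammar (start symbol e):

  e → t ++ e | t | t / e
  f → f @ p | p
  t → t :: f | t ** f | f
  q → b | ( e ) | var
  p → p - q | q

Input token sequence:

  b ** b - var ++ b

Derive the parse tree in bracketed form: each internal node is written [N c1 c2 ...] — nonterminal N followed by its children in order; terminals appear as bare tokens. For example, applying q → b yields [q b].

e
t ++ e
t ** f ++ e
f ** f ++ e
p ** f ++ e
q ** f ++ e
b ** f ++ e
b ** p ++ e
b ** p - q ++ e
b ** q - q ++ e
b ** b - q ++ e
b ** b - var ++ e
b ** b - var ++ t
b ** b - var ++ f
b ** b - var ++ p
b ** b - var ++ q
b ** b - var ++ b

[e [t [t [f [p [q b]]]] ** [f [p [p [q b]] - [q var]]]] ++ [e [t [f [p [q b]]]]]]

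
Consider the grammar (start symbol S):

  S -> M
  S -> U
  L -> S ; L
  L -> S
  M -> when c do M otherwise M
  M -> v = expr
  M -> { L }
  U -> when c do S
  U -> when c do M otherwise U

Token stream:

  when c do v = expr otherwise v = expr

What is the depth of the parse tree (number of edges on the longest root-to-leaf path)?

3

[S [M when c do [M v = expr] otherwise [M v = expr]]]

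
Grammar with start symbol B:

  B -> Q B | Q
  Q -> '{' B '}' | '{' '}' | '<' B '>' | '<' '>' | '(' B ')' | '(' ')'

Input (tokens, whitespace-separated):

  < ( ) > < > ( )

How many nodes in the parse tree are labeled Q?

4

[B [Q < [B [Q ( )]] >] [B [Q < >] [B [Q ( )]]]]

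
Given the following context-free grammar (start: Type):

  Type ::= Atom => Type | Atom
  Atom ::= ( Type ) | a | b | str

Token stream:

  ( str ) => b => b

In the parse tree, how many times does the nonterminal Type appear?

4

[Type [Atom ( [Type [Atom str]] )] => [Type [Atom b] => [Type [Atom b]]]]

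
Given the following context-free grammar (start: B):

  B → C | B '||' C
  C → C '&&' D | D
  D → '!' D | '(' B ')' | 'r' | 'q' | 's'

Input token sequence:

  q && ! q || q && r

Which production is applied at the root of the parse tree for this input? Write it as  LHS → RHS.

B → B '||' C

[B [B [C [C [D q]] && [D ! [D q]]]] || [C [C [D q]] && [D r]]]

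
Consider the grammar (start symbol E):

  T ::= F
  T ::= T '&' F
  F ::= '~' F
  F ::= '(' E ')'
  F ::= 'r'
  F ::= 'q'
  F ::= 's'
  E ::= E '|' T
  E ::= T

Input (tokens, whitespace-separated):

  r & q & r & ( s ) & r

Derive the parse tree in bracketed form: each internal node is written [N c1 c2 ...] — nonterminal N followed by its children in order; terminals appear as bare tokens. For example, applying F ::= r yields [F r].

E
T
T & F
T & F & F
T & F & F & F
T & F & F & F & F
F & F & F & F & F
r & F & F & F & F
r & q & F & F & F
r & q & r & F & F
r & q & r & ( E ) & F
r & q & r & ( T ) & F
r & q & r & ( F ) & F
r & q & r & ( s ) & F
r & q & r & ( s ) & r

[E [T [T [T [T [T [F r]] & [F q]] & [F r]] & [F ( [E [T [F s]]] )]] & [F r]]]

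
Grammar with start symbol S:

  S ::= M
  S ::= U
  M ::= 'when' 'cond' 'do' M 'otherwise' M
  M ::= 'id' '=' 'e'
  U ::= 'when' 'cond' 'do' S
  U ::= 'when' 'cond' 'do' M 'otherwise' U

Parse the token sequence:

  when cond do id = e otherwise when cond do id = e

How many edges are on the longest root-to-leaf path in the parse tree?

5

[S [U when cond do [M id = e] otherwise [U when cond do [S [M id = e]]]]]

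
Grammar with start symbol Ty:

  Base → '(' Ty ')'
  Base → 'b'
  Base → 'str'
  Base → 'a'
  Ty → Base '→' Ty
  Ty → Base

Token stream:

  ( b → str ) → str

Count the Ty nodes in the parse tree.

4

[Ty [Base ( [Ty [Base b] → [Ty [Base str]]] )] → [Ty [Base str]]]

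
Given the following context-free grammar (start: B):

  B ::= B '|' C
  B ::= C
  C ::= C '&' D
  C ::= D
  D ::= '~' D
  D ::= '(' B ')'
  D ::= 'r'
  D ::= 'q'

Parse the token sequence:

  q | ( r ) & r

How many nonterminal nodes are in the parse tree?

[B [B [C [D q]]] | [C [C [D ( [B [C [D r]]] )]] & [D r]]]

11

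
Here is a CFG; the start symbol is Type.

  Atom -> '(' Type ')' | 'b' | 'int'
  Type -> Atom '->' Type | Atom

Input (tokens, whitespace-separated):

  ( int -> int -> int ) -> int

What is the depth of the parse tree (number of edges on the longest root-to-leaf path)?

6

[Type [Atom ( [Type [Atom int] -> [Type [Atom int] -> [Type [Atom int]]]] )] -> [Type [Atom int]]]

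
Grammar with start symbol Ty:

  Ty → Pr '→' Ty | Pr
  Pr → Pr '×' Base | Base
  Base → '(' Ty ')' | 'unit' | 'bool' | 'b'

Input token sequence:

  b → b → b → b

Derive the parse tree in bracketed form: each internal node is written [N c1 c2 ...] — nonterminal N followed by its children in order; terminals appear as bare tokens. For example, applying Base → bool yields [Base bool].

[Ty [Pr [Base b]] → [Ty [Pr [Base b]] → [Ty [Pr [Base b]] → [Ty [Pr [Base b]]]]]]

Ty
Pr → Ty
Base → Ty
b → Ty
b → Pr → Ty
b → Base → Ty
b → b → Ty
b → b → Pr → Ty
b → b → Base → Ty
b → b → b → Ty
b → b → b → Pr
b → b → b → Base
b → b → b → b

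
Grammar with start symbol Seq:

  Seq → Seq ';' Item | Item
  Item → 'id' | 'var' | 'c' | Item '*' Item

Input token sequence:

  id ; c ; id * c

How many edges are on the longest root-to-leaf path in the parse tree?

4

[Seq [Seq [Seq [Item id]] ; [Item c]] ; [Item [Item id] * [Item c]]]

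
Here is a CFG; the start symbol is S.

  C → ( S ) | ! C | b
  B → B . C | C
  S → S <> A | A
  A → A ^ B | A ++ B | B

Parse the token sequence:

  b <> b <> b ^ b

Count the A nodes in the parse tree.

4

[S [S [S [A [B [C b]]]] <> [A [B [C b]]]] <> [A [A [B [C b]]] ^ [B [C b]]]]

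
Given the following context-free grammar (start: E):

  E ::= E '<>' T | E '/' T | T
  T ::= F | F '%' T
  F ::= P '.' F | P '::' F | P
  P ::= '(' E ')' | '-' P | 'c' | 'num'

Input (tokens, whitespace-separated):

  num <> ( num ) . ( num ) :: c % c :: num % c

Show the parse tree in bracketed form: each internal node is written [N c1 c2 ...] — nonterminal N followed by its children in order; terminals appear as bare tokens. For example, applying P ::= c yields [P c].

[E [E [T [F [P num]]]] <> [T [F [P ( [E [T [F [P num]]]] )] . [F [P ( [E [T [F [P num]]]] )] :: [F [P c]]]] % [T [F [P c] :: [F [P num]]] % [T [F [P c]]]]]]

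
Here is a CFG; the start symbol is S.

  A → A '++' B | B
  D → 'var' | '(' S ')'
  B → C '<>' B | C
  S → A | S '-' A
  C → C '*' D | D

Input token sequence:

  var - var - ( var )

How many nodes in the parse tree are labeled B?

[S [S [S [A [B [C [D var]]]]] - [A [B [C [D var]]]]] - [A [B [C [D ( [S [A [B [C [D var]]]]] )]]]]]

4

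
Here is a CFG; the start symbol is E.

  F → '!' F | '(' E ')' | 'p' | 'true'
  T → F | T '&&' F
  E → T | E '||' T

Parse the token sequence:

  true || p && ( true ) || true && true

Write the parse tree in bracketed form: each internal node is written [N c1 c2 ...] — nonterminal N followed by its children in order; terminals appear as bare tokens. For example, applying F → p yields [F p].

[E [E [E [T [F true]]] || [T [T [F p]] && [F ( [E [T [F true]]] )]]] || [T [T [F true]] && [F true]]]

E
E || T
E || T || T
T || T || T
F || T || T
true || T || T
true || T && F || T
true || F && F || T
true || p && F || T
true || p && ( E ) || T
true || p && ( T ) || T
true || p && ( F ) || T
true || p && ( true ) || T
true || p && ( true ) || T && F
true || p && ( true ) || F && F
true || p && ( true ) || true && F
true || p && ( true ) || true && true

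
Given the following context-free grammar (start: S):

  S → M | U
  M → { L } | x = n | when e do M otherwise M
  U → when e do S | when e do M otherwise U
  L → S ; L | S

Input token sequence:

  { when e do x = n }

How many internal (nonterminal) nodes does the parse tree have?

7

[S [M { [L [S [U when e do [S [M x = n]]]]] }]]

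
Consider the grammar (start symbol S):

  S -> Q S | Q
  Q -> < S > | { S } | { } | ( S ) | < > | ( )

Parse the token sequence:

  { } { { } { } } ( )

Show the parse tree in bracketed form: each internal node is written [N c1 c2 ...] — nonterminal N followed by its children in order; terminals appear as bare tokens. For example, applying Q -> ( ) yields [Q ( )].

S
Q S
{ } S
{ } Q S
{ } { S } S
{ } { Q S } S
{ } { { } S } S
{ } { { } Q } S
{ } { { } { } } S
{ } { { } { } } Q
{ } { { } { } } ( )

[S [Q { }] [S [Q { [S [Q { }] [S [Q { }]]] }] [S [Q ( )]]]]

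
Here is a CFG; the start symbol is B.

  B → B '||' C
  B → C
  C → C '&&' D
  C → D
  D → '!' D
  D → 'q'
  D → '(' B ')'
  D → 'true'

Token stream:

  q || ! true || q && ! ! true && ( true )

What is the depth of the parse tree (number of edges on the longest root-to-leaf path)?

6

[B [B [B [C [D q]]] || [C [D ! [D true]]]] || [C [C [C [D q]] && [D ! [D ! [D true]]]] && [D ( [B [C [D true]]] )]]]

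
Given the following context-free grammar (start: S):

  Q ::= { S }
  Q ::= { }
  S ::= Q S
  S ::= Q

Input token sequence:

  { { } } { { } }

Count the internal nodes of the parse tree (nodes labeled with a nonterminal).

8

[S [Q { [S [Q { }]] }] [S [Q { [S [Q { }]] }]]]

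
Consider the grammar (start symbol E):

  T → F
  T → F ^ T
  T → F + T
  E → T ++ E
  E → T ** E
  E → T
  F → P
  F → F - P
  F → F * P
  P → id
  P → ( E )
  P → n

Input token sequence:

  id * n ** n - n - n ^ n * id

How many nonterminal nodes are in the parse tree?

19

[E [T [F [F [P id]] * [P n]]] ** [E [T [F [F [F [P n]] - [P n]] - [P n]] ^ [T [F [F [P n]] * [P id]]]]]]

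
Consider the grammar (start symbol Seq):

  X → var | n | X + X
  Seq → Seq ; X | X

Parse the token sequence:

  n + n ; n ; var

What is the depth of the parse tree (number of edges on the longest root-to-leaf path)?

[Seq [Seq [Seq [X [X n] + [X n]]] ; [X n]] ; [X var]]

5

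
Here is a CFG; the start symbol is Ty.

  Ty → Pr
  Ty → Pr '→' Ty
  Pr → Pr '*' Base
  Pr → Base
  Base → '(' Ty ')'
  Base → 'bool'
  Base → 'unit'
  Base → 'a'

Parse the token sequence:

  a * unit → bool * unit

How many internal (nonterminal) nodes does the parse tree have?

10

[Ty [Pr [Pr [Base a]] * [Base unit]] → [Ty [Pr [Pr [Base bool]] * [Base unit]]]]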